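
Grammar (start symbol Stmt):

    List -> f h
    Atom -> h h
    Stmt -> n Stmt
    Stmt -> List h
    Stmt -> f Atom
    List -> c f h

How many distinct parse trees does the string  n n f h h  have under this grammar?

2

Parse trees for n n f h h:
  [Stmt n [Stmt n [Stmt [List f h] h]]]
  [Stmt n [Stmt n [Stmt f [Atom h h]]]]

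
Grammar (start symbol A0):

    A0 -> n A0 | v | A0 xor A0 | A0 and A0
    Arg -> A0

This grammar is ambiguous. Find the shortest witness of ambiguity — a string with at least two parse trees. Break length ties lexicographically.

length 1: no string has ≥2 trees
length 2: no string has ≥2 trees
length 3: no string has ≥2 trees
length 4: n v and v has 2 parse trees

Two derivations of n v and v:
  A0 ⇒ n A0 ⇒ n A0 and A0 ⇒ n v and A0 ⇒ n v and v
  A0 ⇒ A0 and A0 ⇒ n A0 and A0 ⇒ n v and A0 ⇒ n v and v

n v and v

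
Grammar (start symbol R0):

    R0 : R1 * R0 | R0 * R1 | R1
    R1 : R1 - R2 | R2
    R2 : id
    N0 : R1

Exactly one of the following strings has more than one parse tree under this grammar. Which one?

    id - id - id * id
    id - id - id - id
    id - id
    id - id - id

id - id - id * id

id - id - id * id: 2 trees
id - id - id - id: 1 tree
id - id: 1 tree
id - id - id: 1 tree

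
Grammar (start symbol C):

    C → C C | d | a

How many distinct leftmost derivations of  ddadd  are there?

14

Parse trees for ddadd (showing first 6 of 14):
  [C [C d] [C [C d] [C [C a] [C [C d] [C d]]]]]
  [C [C d] [C [C d] [C [C [C a] [C d]] [C d]]]]
  [C [C d] [C [C [C d] [C a]] [C [C d] [C d]]]]
  [C [C d] [C [C [C d] [C [C a] [C d]]] [C d]]]
  [C [C d] [C [C [C [C d] [C a]] [C d]] [C d]]]
  [C [C [C d] [C d]] [C [C a] [C [C d] [C d]]]]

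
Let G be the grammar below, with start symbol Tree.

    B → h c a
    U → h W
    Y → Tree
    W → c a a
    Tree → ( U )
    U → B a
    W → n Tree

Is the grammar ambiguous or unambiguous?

Witness: ( h c a a )

Derivation 1: Tree ⇒ ( U ) ⇒ ( h W ) ⇒ ( h c a a )
Derivation 2: Tree ⇒ ( U ) ⇒ ( B a ) ⇒ ( h c a a )

Two distinct leftmost derivations for the same string.

Ambiguous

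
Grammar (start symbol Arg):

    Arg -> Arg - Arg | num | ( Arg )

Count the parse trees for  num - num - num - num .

Parse trees for num - num - num - num:
  [Arg [Arg num] - [Arg [Arg num] - [Arg [Arg num] - [Arg num]]]]
  [Arg [Arg num] - [Arg [Arg [Arg num] - [Arg num]] - [Arg num]]]
  [Arg [Arg [Arg num] - [Arg num]] - [Arg [Arg num] - [Arg num]]]
  [Arg [Arg [Arg num] - [Arg [Arg num] - [Arg num]]] - [Arg num]]
  [Arg [Arg [Arg [Arg num] - [Arg num]] - [Arg num]] - [Arg num]]

5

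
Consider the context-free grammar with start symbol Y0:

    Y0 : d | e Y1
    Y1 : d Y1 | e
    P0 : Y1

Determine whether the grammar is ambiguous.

Only Y0, Y1 are reachable from Y0; ignoring the rest: Restricted to the reachable nonterminals, every rule has the form A → t or A → t B, and no two rules for the same A share a first terminal. The grammar encodes a DFA — one run per string.

Unambiguous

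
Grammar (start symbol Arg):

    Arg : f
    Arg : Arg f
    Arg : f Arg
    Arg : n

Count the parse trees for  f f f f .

8

Parse trees for f f f f:
  [Arg [Arg [Arg [Arg f] f] f] f]
  [Arg [Arg [Arg f [Arg f]] f] f]
  [Arg [Arg f [Arg [Arg f] f]] f]
  [Arg [Arg f [Arg f [Arg f]]] f]
  [Arg f [Arg [Arg [Arg f] f] f]]
  [Arg f [Arg [Arg f [Arg f]] f]]
  [Arg f [Arg f [Arg [Arg f] f]]]
  [Arg f [Arg f [Arg f [Arg f]]]]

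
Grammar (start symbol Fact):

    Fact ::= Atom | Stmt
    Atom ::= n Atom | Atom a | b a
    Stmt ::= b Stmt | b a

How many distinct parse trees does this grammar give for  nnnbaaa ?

10

Parse trees for nnnbaaa (showing first 6 of 10):
  [Fact [Atom n [Atom n [Atom n [Atom [Atom [Atom b a] a] a]]]]]
  [Fact [Atom n [Atom n [Atom [Atom n [Atom [Atom b a] a]] a]]]]
  [Fact [Atom n [Atom n [Atom [Atom [Atom n [Atom b a]] a] a]]]]
  [Fact [Atom n [Atom [Atom n [Atom n [Atom [Atom b a] a]]] a]]]
  [Fact [Atom n [Atom [Atom n [Atom [Atom n [Atom b a]] a]] a]]]
  [Fact [Atom n [Atom [Atom [Atom n [Atom n [Atom b a]]] a] a]]]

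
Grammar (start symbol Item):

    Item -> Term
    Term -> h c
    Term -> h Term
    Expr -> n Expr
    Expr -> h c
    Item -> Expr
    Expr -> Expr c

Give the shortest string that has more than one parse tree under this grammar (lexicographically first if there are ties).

h c

length 2: h c has 2 parse trees

Two derivations of h c:
  Item ⇒ Term ⇒ h c
  Item ⇒ Expr ⇒ h c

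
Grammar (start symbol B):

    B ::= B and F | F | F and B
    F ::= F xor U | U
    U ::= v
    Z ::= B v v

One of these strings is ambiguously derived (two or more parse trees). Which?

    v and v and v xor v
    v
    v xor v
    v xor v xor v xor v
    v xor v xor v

v and v and v xor v

v and v and v xor v: 4 trees
v: 1 tree
v xor v: 1 tree
v xor v xor v xor v: 1 tree
v xor v xor v: 1 tree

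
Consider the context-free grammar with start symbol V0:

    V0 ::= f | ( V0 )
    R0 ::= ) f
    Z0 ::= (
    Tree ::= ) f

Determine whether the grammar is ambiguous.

Only V0 is reachable from V0; ignoring the rest: Each string is a nest of matched brackets around a single atom. An opening bracket forces the recursive rule; an atom forces the base rule.

Unambiguous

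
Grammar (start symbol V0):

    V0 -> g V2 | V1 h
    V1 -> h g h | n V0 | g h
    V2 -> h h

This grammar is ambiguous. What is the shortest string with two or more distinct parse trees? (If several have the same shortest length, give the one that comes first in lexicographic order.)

length 3: g h h has 2 parse trees

Two derivations of g h h:
  V0 ⇒ g V2 ⇒ g h h
  V0 ⇒ V1 h ⇒ g h h

g h h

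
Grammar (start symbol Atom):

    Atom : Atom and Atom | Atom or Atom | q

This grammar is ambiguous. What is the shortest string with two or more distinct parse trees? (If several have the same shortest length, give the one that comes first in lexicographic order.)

length 1: no string has ≥2 trees
length 3: no string has ≥2 trees
length 5: q and q and q has 2 parse trees

Two derivations of q and q and q:
  Atom ⇒ Atom and Atom ⇒ Atom and Atom and Atom ⇒ q and Atom and Atom ⇒ q and q and Atom ⇒ q and q and q
  Atom ⇒ Atom and Atom ⇒ q and Atom ⇒ q and Atom and Atom ⇒ q and q and Atom ⇒ q and q and q

q and q and q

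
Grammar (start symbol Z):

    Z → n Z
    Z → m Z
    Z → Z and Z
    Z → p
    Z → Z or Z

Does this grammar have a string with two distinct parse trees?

Witness: m p and p

Derivation 1: Z ⇒ m Z ⇒ m Z and Z ⇒ m p and Z ⇒ m p and p
Derivation 2: Z ⇒ Z and Z ⇒ m Z and Z ⇒ m p and Z ⇒ m p and p

Two distinct leftmost derivations for the same string.

Ambiguous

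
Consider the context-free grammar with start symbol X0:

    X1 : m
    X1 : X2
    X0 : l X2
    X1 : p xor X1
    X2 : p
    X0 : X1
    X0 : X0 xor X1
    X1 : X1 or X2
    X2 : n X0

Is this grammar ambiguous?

Ambiguous

Witness: p xor m

Derivation 1: X0 ⇒ X1 ⇒ p xor X1 ⇒ p xor m
Derivation 2: X0 ⇒ X0 xor X1 ⇒ X1 xor X1 ⇒ X2 xor X1 ⇒ p xor X1 ⇒ p xor m

Two distinct leftmost derivations for the same string.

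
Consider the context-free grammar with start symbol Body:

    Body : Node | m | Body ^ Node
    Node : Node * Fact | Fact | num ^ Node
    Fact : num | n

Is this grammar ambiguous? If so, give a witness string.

Witness: num ^ n

Derivation 1: Body ⇒ Node ⇒ num ^ Node ⇒ num ^ Fact ⇒ num ^ n
Derivation 2: Body ⇒ Body ^ Node ⇒ Node ^ Node ⇒ Fact ^ Node ⇒ num ^ Node ⇒ num ^ Fact ⇒ num ^ n

Two distinct leftmost derivations for the same string.

Ambiguous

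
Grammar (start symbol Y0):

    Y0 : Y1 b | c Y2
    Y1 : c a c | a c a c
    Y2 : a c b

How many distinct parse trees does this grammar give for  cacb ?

Parse trees for cacb:
  [Y0 [Y1 c a c] b]
  [Y0 c [Y2 a c b]]

2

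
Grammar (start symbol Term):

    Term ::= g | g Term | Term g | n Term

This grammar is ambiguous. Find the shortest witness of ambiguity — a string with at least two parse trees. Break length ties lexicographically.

length 1: no string has ≥2 trees
length 2: g g has 2 parse trees

Two derivations of g g:
  Term ⇒ g Term ⇒ g g
  Term ⇒ Term g ⇒ g g

g g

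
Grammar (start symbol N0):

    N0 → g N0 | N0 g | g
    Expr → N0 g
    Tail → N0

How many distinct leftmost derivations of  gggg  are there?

8

Parse trees for gggg:
  [N0 g [N0 g [N0 g [N0 g]]]]
  [N0 g [N0 g [N0 [N0 g] g]]]
  [N0 g [N0 [N0 g [N0 g]] g]]
  [N0 g [N0 [N0 [N0 g] g] g]]
  [N0 [N0 g [N0 g [N0 g]]] g]
  [N0 [N0 g [N0 [N0 g] g]] g]
  [N0 [N0 [N0 g [N0 g]] g] g]
  [N0 [N0 [N0 [N0 g] g] g] g]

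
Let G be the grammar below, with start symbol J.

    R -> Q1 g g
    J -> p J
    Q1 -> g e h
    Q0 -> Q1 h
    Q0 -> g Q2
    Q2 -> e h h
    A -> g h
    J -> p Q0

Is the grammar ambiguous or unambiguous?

Witness: p g e h h

Derivation 1: J ⇒ p Q0 ⇒ p Q1 h ⇒ p g e h h
Derivation 2: J ⇒ p Q0 ⇒ p g Q2 ⇒ p g e h h

Two distinct leftmost derivations for the same string.

Ambiguous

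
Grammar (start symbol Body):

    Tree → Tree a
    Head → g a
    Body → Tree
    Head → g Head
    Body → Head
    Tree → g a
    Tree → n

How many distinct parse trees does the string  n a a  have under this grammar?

Parse trees for n a a:
  [Body [Tree [Tree [Tree n] a] a]]

1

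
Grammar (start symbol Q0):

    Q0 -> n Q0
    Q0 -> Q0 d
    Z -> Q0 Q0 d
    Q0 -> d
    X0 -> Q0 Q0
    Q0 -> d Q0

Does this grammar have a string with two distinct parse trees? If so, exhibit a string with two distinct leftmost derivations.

Witness: d d

Derivation 1: Q0 ⇒ Q0 d ⇒ d d
Derivation 2: Q0 ⇒ d Q0 ⇒ d d

Two distinct leftmost derivations for the same string.

Ambiguous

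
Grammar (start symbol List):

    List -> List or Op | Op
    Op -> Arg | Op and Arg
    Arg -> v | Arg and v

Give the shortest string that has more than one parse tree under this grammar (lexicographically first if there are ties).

v and v

length 1: no string has ≥2 trees
length 3: v and v has 2 parse trees

Two derivations of v and v:
  List ⇒ Op ⇒ Arg ⇒ Arg and v ⇒ v and v
  List ⇒ Op ⇒ Op and Arg ⇒ Arg and Arg ⇒ v and Arg ⇒ v and v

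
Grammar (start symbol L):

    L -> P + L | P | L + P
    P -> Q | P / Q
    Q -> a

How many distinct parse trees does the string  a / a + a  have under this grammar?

2

Parse trees for a / a + a:
  [L [P [P [Q a]] / [Q a]] + [L [P [Q a]]]]
  [L [L [P [P [Q a]] / [Q a]]] + [P [Q a]]]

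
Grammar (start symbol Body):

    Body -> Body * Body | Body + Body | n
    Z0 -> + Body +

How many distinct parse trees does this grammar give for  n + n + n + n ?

Parse trees for n + n + n + n:
  [Body [Body n] + [Body [Body n] + [Body [Body n] + [Body n]]]]
  [Body [Body n] + [Body [Body [Body n] + [Body n]] + [Body n]]]
  [Body [Body [Body n] + [Body n]] + [Body [Body n] + [Body n]]]
  [Body [Body [Body n] + [Body [Body n] + [Body n]]] + [Body n]]
  [Body [Body [Body [Body n] + [Body n]] + [Body n]] + [Body n]]

5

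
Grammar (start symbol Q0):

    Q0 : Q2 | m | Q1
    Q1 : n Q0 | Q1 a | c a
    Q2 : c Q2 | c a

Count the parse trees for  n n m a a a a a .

Parse trees for n n m a a a a a:
  [Q0 [Q1 n [Q0 [Q1 [Q1 [Q1 [Q1 [Q1 [Q1 n [Q0 m]] a] a] a] a] a]]]]
  [Q0 [Q1 [Q1 n [Q0 [Q1 [Q1 [Q1 [Q1 [Q1 n [Q0 m]] a] a] a] a]]] a]]
  [Q0 [Q1 [Q1 [Q1 n [Q0 [Q1 [Q1 [Q1 [Q1 n [Q0 m]] a] a] a]]] a] a]]
  [Q0 [Q1 [Q1 [Q1 [Q1 n [Q0 [Q1 [Q1 [Q1 n [Q0 m]] a] a]]] a] a] a]]
  [Q0 [Q1 [Q1 [Q1 [Q1 [Q1 n [Q0 [Q1 [Q1 n [Q0 m]] a]]] a] a] a] a]]
  [Q0 [Q1 [Q1 [Q1 [Q1 [Q1 [Q1 n [Q0 [Q1 n [Q0 m]]]] a] a] a] a] a]]

6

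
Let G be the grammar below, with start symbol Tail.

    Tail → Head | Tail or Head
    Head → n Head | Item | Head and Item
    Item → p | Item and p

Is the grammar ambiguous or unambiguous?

Witness: p and p

Derivation 1: Tail ⇒ Head ⇒ Item ⇒ Item and p ⇒ p and p
Derivation 2: Tail ⇒ Head ⇒ Head and Item ⇒ Item and Item ⇒ p and Item ⇒ p and p

Two distinct leftmost derivations for the same string.

Ambiguous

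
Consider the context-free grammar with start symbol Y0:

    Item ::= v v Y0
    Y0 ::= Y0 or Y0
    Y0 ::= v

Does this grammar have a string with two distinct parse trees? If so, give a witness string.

Witness: v or v or v

Derivation 1: Y0 ⇒ Y0 or Y0 ⇒ Y0 or Y0 or Y0 ⇒ v or Y0 or Y0 ⇒ v or v or Y0 ⇒ v or v or v
Derivation 2: Y0 ⇒ Y0 or Y0 ⇒ v or Y0 ⇒ v or Y0 or Y0 ⇒ v or v or Y0 ⇒ v or v or v

Two distinct leftmost derivations for the same string.

Ambiguous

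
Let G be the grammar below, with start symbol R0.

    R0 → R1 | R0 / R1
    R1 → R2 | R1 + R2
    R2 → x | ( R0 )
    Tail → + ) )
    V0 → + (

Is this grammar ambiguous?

Unambiguous

Only R0, R1, R2 are reachable from R0; ignoring the rest: This is a standard precedence ladder (R0 over R1 over R2), with each level left-recursive on its own operator ('/' at R0, '+' at R1). That structure is LR(1), hence unambiguous.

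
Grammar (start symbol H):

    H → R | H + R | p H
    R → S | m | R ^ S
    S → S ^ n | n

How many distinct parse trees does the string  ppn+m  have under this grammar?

Parse trees for ppn+m:
  [H [H p [H p [H [R [S n]]]]] + [R m]]
  [H p [H [H p [H [R [S n]]]] + [R m]]]
  [H p [H p [H [H [R [S n]]] + [R m]]]]

3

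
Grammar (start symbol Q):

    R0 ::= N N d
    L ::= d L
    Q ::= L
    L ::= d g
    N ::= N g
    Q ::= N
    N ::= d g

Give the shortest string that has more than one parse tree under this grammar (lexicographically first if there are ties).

d g

length 2: d g has 2 parse trees

Two derivations of d g:
  Q ⇒ L ⇒ d g
  Q ⇒ N ⇒ d g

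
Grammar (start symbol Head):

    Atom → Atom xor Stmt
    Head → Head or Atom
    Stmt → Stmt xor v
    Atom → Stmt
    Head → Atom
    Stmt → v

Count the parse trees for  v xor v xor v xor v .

8

Parse trees for v xor v xor v xor v:
  [Head [Atom [Atom [Stmt v]] xor [Stmt [Stmt [Stmt v] xor v] xor v]]]
  [Head [Atom [Atom [Atom [Stmt v]] xor [Stmt v]] xor [Stmt [Stmt v] xor v]]]
  [Head [Atom [Atom [Stmt [Stmt v] xor v]] xor [Stmt [Stmt v] xor v]]]
  [Head [Atom [Atom [Atom [Stmt v]] xor [Stmt [Stmt v] xor v]] xor [Stmt v]]]
  [Head [Atom [Atom [Atom [Atom [Stmt v]] xor [Stmt v]] xor [Stmt v]] xor [Stmt v]]]
  [Head [Atom [Atom [Atom [Stmt [Stmt v] xor v]] xor [Stmt v]] xor [Stmt v]]]
  [Head [Atom [Atom [Stmt [Stmt [Stmt v] xor v] xor v]] xor [Stmt v]]]
  [Head [Atom [Stmt [Stmt [Stmt [Stmt v] xor v] xor v] xor v]]]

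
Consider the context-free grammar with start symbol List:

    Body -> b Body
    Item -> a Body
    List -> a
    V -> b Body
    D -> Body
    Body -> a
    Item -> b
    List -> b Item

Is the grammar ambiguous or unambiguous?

Unambiguous

(D, V are unreachable from List, so their rules don't affect L(List).) Each reachable nonterminal has at most one production per leading terminal, and all productions are right-linear; the derivation is determined token-by-token.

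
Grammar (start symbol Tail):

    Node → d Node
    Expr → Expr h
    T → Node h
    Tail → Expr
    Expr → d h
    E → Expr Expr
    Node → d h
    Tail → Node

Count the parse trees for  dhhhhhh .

1

Parse trees for dhhhhhh:
  [Tail [Expr [Expr [Expr [Expr [Expr [Expr d h] h] h] h] h] h]]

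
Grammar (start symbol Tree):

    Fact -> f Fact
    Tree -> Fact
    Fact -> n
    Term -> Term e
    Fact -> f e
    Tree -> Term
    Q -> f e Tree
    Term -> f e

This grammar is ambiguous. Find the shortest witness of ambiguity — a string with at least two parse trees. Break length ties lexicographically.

length 1: no string has ≥2 trees
length 2: f e has 2 parse trees

Two derivations of f e:
  Tree ⇒ Fact ⇒ f e
  Tree ⇒ Term ⇒ f e

f e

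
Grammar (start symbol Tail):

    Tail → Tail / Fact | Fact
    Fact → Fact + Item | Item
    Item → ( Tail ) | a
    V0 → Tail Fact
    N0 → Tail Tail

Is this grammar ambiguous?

Unambiguous

(V0, N0 are unreachable from Tail, so their rules don't affect L(Tail).) The grammar is stratified — Tail handles '/' (left-recursive), Fact handles '+', Item atoms. Each operator has a fixed associativity and precedence level, so every string has one parse.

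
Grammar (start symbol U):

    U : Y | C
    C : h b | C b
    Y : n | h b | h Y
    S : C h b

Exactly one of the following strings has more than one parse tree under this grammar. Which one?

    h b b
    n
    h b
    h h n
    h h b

h b

h b b: 1 tree
n: 1 tree
h b: 2 trees
h h n: 1 tree
h h b: 1 tree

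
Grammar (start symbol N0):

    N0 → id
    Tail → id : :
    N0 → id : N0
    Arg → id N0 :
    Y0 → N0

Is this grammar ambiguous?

Unambiguous

Only N0 is reachable from N0; ignoring the rest: Right-recursive list with a separator: after each atom, whether the separator follows determines the rule. One parse per string.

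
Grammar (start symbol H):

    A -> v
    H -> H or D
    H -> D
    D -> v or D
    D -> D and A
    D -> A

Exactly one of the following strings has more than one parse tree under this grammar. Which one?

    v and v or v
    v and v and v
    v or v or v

v and v or v: 1 tree
v and v and v: 1 tree
v or v or v: 4 trees

v or v or v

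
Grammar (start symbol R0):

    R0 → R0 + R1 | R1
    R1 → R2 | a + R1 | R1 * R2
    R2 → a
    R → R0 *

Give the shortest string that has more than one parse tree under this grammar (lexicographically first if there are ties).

a + a

length 1: no string has ≥2 trees
length 3: a + a has 2 parse trees

Two derivations of a + a:
  R0 ⇒ R0 + R1 ⇒ R1 + R1 ⇒ R2 + R1 ⇒ a + R1 ⇒ a + R2 ⇒ a + a
  R0 ⇒ R1 ⇒ a + R1 ⇒ a + R2 ⇒ a + a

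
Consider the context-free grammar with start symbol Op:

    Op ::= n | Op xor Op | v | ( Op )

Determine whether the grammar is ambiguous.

Witness: n xor n xor n

Derivation 1: Op ⇒ Op xor Op ⇒ n xor Op ⇒ n xor Op xor Op ⇒ n xor n xor Op ⇒ n xor n xor n
Derivation 2: Op ⇒ Op xor Op ⇒ Op xor Op xor Op ⇒ n xor Op xor Op ⇒ n xor n xor Op ⇒ n xor n xor n

Two distinct leftmost derivations for the same string.

Ambiguous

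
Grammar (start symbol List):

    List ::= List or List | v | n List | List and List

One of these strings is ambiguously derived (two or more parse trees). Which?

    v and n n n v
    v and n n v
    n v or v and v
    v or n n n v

v and n n n v: 1 tree
v and n n v: 1 tree
n v or v and v: 5 trees
v or n n n v: 1 tree

n v or v and v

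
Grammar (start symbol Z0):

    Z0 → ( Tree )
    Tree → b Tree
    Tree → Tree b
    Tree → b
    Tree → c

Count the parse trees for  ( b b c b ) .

Parse trees for ( b b c b ):
  [Z0 ( [Tree b [Tree b [Tree [Tree c] b]]] )]
  [Z0 ( [Tree b [Tree [Tree b [Tree c]] b]] )]
  [Z0 ( [Tree [Tree b [Tree b [Tree c]]] b] )]

3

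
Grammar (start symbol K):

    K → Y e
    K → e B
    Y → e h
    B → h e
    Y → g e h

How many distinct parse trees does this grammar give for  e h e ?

2

Parse trees for e h e:
  [K [Y e h] e]
  [K e [B h e]]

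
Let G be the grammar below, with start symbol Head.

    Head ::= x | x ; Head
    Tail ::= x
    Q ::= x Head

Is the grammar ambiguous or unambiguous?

Only Head is reachable from Head; ignoring the rest: The reachable grammar is A → atom sep A | atom. Each atom is followed by either the separator (recurse) or end-of-string (stop) — no choice point.

Unambiguous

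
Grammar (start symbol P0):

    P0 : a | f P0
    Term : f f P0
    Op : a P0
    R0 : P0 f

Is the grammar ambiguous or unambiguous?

Unambiguous

(Term, Op, R0 are unreachable from P0, so their rules don't affect L(P0).) The reachable rules are right-linear with at most one rule per (nonterminal, next-terminal) pair. Each input token forces the next rule, so parsing is deterministic.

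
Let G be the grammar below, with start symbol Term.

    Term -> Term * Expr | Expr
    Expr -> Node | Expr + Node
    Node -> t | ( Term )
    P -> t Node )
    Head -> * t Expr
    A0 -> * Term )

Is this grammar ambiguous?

Unambiguous

(P, Head, A0 are unreachable from Term, so their rules don't affect L(Term).) The grammar is stratified — Term handles '*' (left-recursive), Expr handles '+', Node atoms. Each operator has a fixed associativity and precedence level, so every string has one parse.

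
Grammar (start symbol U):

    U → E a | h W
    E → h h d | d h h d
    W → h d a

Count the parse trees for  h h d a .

2

Parse trees for h h d a:
  [U [E h h d] a]
  [U h [W h d a]]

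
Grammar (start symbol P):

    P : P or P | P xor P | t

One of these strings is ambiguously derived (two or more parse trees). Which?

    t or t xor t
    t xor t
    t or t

t or t xor t

t or t xor t: 2 trees
t xor t: 1 tree
t or t: 1 tree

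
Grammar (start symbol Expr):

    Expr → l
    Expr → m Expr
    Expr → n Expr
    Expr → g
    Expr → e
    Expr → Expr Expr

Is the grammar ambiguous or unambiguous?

Ambiguous

Witness: e e e

Derivation 1: Expr ⇒ Expr Expr ⇒ e Expr ⇒ e Expr Expr ⇒ e e Expr ⇒ e e e
Derivation 2: Expr ⇒ Expr Expr ⇒ Expr Expr Expr ⇒ e Expr Expr ⇒ e e Expr ⇒ e e e

Two distinct leftmost derivations for the same string.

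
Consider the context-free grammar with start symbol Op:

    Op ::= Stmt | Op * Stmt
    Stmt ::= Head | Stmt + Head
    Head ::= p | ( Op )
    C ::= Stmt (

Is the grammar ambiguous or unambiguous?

(C is unreachable from Op, so its rules don't affect L(Op).) The grammar is stratified — Op handles '*' (left-recursive), Stmt handles '+', Head atoms. Each operator has a fixed associativity and precedence level, so every string has one parse.

Unambiguous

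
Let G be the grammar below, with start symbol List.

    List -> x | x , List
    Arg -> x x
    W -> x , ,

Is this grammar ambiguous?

(Arg, W are unreachable from List, so their rules don't affect L(List).) Right-recursive list with a separator: after each atom, whether the separator follows determines the rule. One parse per string.

Unambiguous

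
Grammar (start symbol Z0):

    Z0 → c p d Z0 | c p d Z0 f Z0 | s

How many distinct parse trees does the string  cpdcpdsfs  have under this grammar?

2

Parse trees for cpdcpdsfs:
  [Z0 c p d [Z0 c p d [Z0 s] f [Z0 s]]]
  [Z0 c p d [Z0 c p d [Z0 s]] f [Z0 s]]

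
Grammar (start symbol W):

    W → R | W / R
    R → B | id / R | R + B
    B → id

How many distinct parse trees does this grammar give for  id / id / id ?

Parse trees for id / id / id:
  [W [R id / [R id / [R [B id]]]]]
  [W [W [R [B id]]] / [R id / [R [B id]]]]
  [W [W [R id / [R [B id]]]] / [R [B id]]]
  [W [W [W [R [B id]]] / [R [B id]]] / [R [B id]]]

4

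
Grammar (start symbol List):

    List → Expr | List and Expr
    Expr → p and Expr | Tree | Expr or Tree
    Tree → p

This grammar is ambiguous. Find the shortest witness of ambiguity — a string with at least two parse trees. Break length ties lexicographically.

p and p

length 1: no string has ≥2 trees
length 3: p and p has 2 parse trees

Two derivations of p and p:
  List ⇒ Expr ⇒ p and Expr ⇒ p and Tree ⇒ p and p
  List ⇒ List and Expr ⇒ Expr and Expr ⇒ Tree and Expr ⇒ p and Expr ⇒ p and Tree ⇒ p and p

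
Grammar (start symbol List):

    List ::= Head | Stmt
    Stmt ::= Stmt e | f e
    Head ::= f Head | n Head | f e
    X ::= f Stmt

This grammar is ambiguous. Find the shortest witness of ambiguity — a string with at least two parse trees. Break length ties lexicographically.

length 2: f e has 2 parse trees

Two derivations of f e:
  List ⇒ Head ⇒ f e
  List ⇒ Stmt ⇒ f e

f e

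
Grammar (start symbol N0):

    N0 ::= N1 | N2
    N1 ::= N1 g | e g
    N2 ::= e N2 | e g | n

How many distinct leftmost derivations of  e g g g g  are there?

1

Parse trees for e g g g g:
  [N0 [N1 [N1 [N1 [N1 e g] g] g] g]]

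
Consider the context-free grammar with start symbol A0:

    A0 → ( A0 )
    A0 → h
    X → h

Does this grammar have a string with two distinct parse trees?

(X is unreachable from A0, so its rules don't affect L(A0).) Each string is a nest of matched brackets around a single atom. An opening bracket forces the recursive rule; an atom forces the base rule.

Unambiguous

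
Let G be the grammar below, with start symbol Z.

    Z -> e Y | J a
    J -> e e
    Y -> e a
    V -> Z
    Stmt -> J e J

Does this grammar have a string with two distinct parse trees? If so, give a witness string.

Ambiguous

Witness: e e a

Derivation 1: Z ⇒ e Y ⇒ e e a
Derivation 2: Z ⇒ J a ⇒ e e a

Two distinct leftmost derivations for the same string.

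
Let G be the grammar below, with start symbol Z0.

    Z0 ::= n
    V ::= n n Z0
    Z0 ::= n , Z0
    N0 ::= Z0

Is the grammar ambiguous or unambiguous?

Only Z0 is reachable from Z0; ignoring the rest: The reachable grammar is A → atom sep A | atom. Each atom is followed by either the separator (recurse) or end-of-string (stop) — no choice point.

Unambiguous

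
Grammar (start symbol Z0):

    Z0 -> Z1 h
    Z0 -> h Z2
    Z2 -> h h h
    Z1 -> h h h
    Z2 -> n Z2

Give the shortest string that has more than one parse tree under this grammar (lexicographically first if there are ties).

h h h h

length 4: h h h h has 2 parse trees

Two derivations of h h h h:
  Z0 ⇒ Z1 h ⇒ h h h h
  Z0 ⇒ h Z2 ⇒ h h h h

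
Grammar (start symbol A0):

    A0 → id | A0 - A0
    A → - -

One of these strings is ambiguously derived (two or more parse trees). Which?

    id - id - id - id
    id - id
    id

id - id - id - id: 5 trees
id - id: 1 tree
id: 1 tree

id - id - id - id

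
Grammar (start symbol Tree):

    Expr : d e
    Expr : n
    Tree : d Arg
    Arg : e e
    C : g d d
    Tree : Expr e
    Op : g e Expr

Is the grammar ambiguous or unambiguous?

Ambiguous

Witness: d e e

Derivation 1: Tree ⇒ d Arg ⇒ d e e
Derivation 2: Tree ⇒ Expr e ⇒ d e e

Two distinct leftmost derivations for the same string.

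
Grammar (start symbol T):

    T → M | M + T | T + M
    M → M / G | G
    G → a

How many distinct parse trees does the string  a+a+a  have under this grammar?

4

Parse trees for a+a+a:
  [T [M [G a]] + [T [M [G a]] + [T [M [G a]]]]]
  [T [M [G a]] + [T [T [M [G a]]] + [M [G a]]]]
  [T [T [M [G a]] + [T [M [G a]]]] + [M [G a]]]
  [T [T [T [M [G a]]] + [M [G a]]] + [M [G a]]]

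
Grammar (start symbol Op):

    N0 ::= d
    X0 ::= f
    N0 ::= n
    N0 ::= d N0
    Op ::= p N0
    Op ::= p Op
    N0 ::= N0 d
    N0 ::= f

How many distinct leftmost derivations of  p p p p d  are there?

1

Parse trees for p p p p d:
  [Op p [Op p [Op p [Op p [N0 d]]]]]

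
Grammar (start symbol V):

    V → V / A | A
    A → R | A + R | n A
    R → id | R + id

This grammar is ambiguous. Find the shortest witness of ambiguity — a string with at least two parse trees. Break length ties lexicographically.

id + id

length 1: no string has ≥2 trees
length 2: no string has ≥2 trees
length 3: id + id has 2 parse trees

Two derivations of id + id:
  V ⇒ A ⇒ R ⇒ R + id ⇒ id + id
  V ⇒ A ⇒ A + R ⇒ R + R ⇒ id + R ⇒ id + id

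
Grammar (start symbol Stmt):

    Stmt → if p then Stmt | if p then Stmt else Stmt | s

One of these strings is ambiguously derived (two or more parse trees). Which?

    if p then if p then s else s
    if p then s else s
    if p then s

if p then if p then s else s

if p then if p then s else s: 2 trees
if p then s else s: 1 tree
if p then s: 1 tree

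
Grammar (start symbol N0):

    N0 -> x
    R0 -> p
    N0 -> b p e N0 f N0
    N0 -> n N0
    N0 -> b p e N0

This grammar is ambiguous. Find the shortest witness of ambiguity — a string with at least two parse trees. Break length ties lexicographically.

length 1: no string has ≥2 trees
length 2: no string has ≥2 trees
length 3: no string has ≥2 trees
length 4: no string has ≥2 trees
length 5: no string has ≥2 trees
length 6: no string has ≥2 trees
length 7: no string has ≥2 trees
length 8: no string has ≥2 trees
length 9: b p e b p e x f x has 2 parse trees

Two derivations of b p e b p e x f x:
  N0 ⇒ b p e N0 f N0 ⇒ b p e b p e N0 f N0 ⇒ b p e b p e x f N0 ⇒ b p e b p e x f x
  N0 ⇒ b p e N0 ⇒ b p e b p e N0 f N0 ⇒ b p e b p e x f N0 ⇒ b p e b p e x f x

b p e b p e x f x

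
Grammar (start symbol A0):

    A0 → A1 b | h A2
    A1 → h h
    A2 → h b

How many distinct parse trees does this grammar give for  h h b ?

2

Parse trees for h h b:
  [A0 [A1 h h] b]
  [A0 h [A2 h b]]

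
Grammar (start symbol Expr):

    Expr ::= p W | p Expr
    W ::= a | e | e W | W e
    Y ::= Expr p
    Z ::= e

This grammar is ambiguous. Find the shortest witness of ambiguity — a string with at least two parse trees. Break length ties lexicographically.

p e e

length 2: no string has ≥2 trees
length 3: p e e has 2 parse trees

Two derivations of p e e:
  Expr ⇒ p W ⇒ p e W ⇒ p e e
  Expr ⇒ p W ⇒ p W e ⇒ p e e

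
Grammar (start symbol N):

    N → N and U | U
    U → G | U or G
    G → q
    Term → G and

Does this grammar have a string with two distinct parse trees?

Unambiguous

(Term is unreachable from N, so its rules don't affect L(N).) The grammar is stratified — N handles 'and' (left-recursive), U handles 'or', G atoms. Each operator has a fixed associativity and precedence level, so every string has one parse.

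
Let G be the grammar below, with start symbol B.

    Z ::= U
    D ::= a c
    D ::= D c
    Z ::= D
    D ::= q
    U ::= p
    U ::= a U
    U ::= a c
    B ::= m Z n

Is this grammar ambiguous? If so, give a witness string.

Witness: m a c n

Derivation 1: B ⇒ m Z n ⇒ m U n ⇒ m a c n
Derivation 2: B ⇒ m Z n ⇒ m D n ⇒ m a c n

Two distinct leftmost derivations for the same string.

Ambiguous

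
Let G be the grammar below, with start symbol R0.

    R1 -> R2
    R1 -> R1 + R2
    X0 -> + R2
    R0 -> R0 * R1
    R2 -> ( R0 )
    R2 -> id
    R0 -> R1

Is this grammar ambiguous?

Only R0, R1, R2 are reachable from R0; ignoring the rest: The grammar is stratified — R0 handles '*' (left-recursive), R1 handles '+', R2 atoms. Each operator has a fixed associativity and precedence level, so every string has one parse.

Unambiguous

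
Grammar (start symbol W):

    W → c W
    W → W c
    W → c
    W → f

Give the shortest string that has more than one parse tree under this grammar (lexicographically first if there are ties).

length 1: no string has ≥2 trees
length 2: c c has 2 parse trees

Two derivations of c c:
  W ⇒ c W ⇒ c c
  W ⇒ W c ⇒ c c

c c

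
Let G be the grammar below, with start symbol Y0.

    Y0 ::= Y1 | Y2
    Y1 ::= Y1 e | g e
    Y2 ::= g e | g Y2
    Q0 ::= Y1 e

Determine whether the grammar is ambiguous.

Witness: g e

Derivation 1: Y0 ⇒ Y1 ⇒ g e
Derivation 2: Y0 ⇒ Y2 ⇒ g e

Two distinct leftmost derivations for the same string.

Ambiguous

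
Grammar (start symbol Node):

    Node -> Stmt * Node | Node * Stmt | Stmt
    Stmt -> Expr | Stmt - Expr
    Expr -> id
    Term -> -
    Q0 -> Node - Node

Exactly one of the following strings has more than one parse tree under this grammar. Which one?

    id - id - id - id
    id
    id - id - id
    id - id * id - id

id - id * id - id

id - id - id - id: 1 tree
id: 1 tree
id - id - id: 1 tree
id - id * id - id: 2 trees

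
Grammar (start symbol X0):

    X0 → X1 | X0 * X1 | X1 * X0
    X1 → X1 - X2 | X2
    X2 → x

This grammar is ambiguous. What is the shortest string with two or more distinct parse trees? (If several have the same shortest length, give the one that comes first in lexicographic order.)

x * x

length 1: no string has ≥2 trees
length 3: x * x has 2 parse trees

Two derivations of x * x:
  X0 ⇒ X0 * X1 ⇒ X1 * X1 ⇒ X2 * X1 ⇒ x * X1 ⇒ x * X2 ⇒ x * x
  X0 ⇒ X1 * X0 ⇒ X2 * X0 ⇒ x * X0 ⇒ x * X1 ⇒ x * X2 ⇒ x * x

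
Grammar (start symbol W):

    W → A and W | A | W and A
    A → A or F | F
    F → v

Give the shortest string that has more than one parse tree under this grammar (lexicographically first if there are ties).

v and v

length 1: no string has ≥2 trees
length 3: v and v has 2 parse trees

Two derivations of v and v:
  W ⇒ A and W ⇒ F and W ⇒ v and W ⇒ v and A ⇒ v and F ⇒ v and v
  W ⇒ W and A ⇒ A and A ⇒ F and A ⇒ v and A ⇒ v and F ⇒ v and v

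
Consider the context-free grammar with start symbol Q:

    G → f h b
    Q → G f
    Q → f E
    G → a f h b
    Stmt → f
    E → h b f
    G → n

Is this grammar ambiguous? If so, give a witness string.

Ambiguous

Witness: f h b f

Derivation 1: Q ⇒ G f ⇒ f h b f
Derivation 2: Q ⇒ f E ⇒ f h b f

Two distinct leftmost derivations for the same string.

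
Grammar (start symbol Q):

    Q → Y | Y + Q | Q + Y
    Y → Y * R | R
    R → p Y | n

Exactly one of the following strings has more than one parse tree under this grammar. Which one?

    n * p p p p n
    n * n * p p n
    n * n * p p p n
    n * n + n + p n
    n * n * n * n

n * p p p p n: 1 tree
n * n * p p n: 1 tree
n * n * p p p n: 1 tree
n * n + n + p n: 4 trees
n * n * n * n: 1 tree

n * n + n + p n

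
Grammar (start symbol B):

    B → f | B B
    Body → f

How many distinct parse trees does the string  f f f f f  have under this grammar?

14

Parse trees for f f f f f (showing first 6 of 14):
  [B [B f] [B [B f] [B [B f] [B [B f] [B f]]]]]
  [B [B f] [B [B f] [B [B [B f] [B f]] [B f]]]]
  [B [B f] [B [B [B f] [B f]] [B [B f] [B f]]]]
  [B [B f] [B [B [B f] [B [B f] [B f]]] [B f]]]
  [B [B f] [B [B [B [B f] [B f]] [B f]] [B f]]]
  [B [B [B f] [B f]] [B [B f] [B [B f] [B f]]]]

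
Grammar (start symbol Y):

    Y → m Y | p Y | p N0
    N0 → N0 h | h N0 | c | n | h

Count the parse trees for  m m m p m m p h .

1

Parse trees for m m m p m m p h:
  [Y m [Y m [Y m [Y p [Y m [Y m [Y p [N0 h]]]]]]]]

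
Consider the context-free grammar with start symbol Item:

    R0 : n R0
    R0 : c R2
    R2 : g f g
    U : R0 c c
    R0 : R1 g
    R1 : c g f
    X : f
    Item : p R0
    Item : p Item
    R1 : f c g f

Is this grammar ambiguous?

Ambiguous

Witness: p c g f g

Derivation 1: Item ⇒ p R0 ⇒ p c R2 ⇒ p c g f g
Derivation 2: Item ⇒ p R0 ⇒ p R1 g ⇒ p c g f g

Two distinct leftmost derivations for the same string.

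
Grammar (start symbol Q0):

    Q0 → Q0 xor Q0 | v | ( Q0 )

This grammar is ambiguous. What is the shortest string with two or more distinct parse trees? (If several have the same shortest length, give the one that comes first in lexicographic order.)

length 1: no string has ≥2 trees
length 3: no string has ≥2 trees
length 5: v xor v xor v has 2 parse trees

Two derivations of v xor v xor v:
  Q0 ⇒ Q0 xor Q0 ⇒ Q0 xor Q0 xor Q0 ⇒ v xor Q0 xor Q0 ⇒ v xor v xor Q0 ⇒ v xor v xor v
  Q0 ⇒ Q0 xor Q0 ⇒ v xor Q0 ⇒ v xor Q0 xor Q0 ⇒ v xor v xor Q0 ⇒ v xor v xor v

v xor v xor v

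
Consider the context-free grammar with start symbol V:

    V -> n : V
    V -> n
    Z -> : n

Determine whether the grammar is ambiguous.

Unambiguous

(Z is unreachable from V, so its rules don't affect L(V).) The reachable grammar is A → atom sep A | atom. Each atom is followed by either the separator (recurse) or end-of-string (stop) — no choice point.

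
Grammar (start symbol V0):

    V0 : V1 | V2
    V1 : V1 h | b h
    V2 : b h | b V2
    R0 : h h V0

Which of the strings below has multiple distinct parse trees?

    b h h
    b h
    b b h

b h

b h h: 1 tree
b h: 2 trees
b b h: 1 tree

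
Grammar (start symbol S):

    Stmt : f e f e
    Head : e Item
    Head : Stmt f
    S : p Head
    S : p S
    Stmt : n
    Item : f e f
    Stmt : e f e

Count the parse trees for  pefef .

Parse trees for pefef:
  [S p [Head e [Item f e f]]]
  [S p [Head [Stmt e f e] f]]

2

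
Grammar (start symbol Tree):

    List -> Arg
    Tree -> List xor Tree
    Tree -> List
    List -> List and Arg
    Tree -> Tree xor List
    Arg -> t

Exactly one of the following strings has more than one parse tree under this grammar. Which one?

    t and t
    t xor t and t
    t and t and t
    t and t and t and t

t xor t and t

t and t: 1 tree
t xor t and t: 2 trees
t and t and t: 1 tree
t and t and t and t: 1 tree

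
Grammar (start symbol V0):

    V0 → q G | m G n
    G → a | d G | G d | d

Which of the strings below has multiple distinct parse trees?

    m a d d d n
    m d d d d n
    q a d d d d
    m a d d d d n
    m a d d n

m d d d d n

m a d d d n: 1 tree
m d d d d n: 8 trees
q a d d d d: 1 tree
m a d d d d n: 1 tree
m a d d n: 1 tree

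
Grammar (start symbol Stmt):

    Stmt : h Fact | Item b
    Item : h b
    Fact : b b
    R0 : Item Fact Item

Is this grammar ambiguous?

Witness: h b b

Derivation 1: Stmt ⇒ h Fact ⇒ h b b
Derivation 2: Stmt ⇒ Item b ⇒ h b b

Two distinct leftmost derivations for the same string.

Ambiguous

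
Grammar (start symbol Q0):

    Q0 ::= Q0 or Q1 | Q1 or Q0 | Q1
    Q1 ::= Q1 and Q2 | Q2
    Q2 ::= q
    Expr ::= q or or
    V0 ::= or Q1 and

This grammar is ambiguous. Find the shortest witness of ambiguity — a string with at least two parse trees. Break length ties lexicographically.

q or q

length 1: no string has ≥2 trees
length 3: q or q has 2 parse trees

Two derivations of q or q:
  Q0 ⇒ Q0 or Q1 ⇒ Q1 or Q1 ⇒ Q2 or Q1 ⇒ q or Q1 ⇒ q or Q2 ⇒ q or q
  Q0 ⇒ Q1 or Q0 ⇒ Q2 or Q0 ⇒ q or Q0 ⇒ q or Q1 ⇒ q or Q2 ⇒ q or q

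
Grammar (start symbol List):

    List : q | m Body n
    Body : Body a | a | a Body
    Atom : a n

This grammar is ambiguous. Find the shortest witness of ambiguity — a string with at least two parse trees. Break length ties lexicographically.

m a a n

length 1: no string has ≥2 trees
length 3: no string has ≥2 trees
length 4: m a a n has 2 parse trees

Two derivations of m a a n:
  List ⇒ m Body n ⇒ m Body a n ⇒ m a a n
  List ⇒ m Body n ⇒ m a Body n ⇒ m a a n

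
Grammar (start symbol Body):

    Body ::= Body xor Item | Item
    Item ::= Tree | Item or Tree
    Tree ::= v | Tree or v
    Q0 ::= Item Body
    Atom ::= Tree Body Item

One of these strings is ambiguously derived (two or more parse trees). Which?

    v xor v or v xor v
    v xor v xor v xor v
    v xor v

v xor v or v xor v: 2 trees
v xor v xor v xor v: 1 tree
v xor v: 1 tree

v xor v or v xor v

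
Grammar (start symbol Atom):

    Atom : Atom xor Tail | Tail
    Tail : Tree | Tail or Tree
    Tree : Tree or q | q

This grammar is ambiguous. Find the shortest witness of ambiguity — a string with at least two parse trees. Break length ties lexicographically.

q or q

length 1: no string has ≥2 trees
length 3: q or q has 2 parse trees

Two derivations of q or q:
  Atom ⇒ Tail ⇒ Tree ⇒ Tree or q ⇒ q or q
  Atom ⇒ Tail ⇒ Tail or Tree ⇒ Tree or Tree ⇒ q or Tree ⇒ q or q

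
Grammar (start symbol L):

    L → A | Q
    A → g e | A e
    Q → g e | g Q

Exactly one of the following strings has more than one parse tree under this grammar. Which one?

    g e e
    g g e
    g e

g e e: 1 tree
g g e: 1 tree
g e: 2 trees

g e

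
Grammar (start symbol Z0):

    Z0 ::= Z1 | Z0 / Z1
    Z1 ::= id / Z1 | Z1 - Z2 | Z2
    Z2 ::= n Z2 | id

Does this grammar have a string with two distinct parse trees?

Ambiguous

Witness: id / id

Derivation 1: Z0 ⇒ Z1 ⇒ id / Z1 ⇒ id / Z2 ⇒ id / id
Derivation 2: Z0 ⇒ Z0 / Z1 ⇒ Z1 / Z1 ⇒ Z2 / Z1 ⇒ id / Z1 ⇒ id / Z2 ⇒ id / id

Two distinct leftmost derivations for the same string.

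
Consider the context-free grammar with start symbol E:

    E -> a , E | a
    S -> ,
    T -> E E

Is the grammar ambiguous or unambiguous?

Unambiguous

(S, T are unreachable from E, so their rules don't affect L(E).) Right-recursive list with a separator: after each atom, whether the separator follows determines the rule. One parse per string.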